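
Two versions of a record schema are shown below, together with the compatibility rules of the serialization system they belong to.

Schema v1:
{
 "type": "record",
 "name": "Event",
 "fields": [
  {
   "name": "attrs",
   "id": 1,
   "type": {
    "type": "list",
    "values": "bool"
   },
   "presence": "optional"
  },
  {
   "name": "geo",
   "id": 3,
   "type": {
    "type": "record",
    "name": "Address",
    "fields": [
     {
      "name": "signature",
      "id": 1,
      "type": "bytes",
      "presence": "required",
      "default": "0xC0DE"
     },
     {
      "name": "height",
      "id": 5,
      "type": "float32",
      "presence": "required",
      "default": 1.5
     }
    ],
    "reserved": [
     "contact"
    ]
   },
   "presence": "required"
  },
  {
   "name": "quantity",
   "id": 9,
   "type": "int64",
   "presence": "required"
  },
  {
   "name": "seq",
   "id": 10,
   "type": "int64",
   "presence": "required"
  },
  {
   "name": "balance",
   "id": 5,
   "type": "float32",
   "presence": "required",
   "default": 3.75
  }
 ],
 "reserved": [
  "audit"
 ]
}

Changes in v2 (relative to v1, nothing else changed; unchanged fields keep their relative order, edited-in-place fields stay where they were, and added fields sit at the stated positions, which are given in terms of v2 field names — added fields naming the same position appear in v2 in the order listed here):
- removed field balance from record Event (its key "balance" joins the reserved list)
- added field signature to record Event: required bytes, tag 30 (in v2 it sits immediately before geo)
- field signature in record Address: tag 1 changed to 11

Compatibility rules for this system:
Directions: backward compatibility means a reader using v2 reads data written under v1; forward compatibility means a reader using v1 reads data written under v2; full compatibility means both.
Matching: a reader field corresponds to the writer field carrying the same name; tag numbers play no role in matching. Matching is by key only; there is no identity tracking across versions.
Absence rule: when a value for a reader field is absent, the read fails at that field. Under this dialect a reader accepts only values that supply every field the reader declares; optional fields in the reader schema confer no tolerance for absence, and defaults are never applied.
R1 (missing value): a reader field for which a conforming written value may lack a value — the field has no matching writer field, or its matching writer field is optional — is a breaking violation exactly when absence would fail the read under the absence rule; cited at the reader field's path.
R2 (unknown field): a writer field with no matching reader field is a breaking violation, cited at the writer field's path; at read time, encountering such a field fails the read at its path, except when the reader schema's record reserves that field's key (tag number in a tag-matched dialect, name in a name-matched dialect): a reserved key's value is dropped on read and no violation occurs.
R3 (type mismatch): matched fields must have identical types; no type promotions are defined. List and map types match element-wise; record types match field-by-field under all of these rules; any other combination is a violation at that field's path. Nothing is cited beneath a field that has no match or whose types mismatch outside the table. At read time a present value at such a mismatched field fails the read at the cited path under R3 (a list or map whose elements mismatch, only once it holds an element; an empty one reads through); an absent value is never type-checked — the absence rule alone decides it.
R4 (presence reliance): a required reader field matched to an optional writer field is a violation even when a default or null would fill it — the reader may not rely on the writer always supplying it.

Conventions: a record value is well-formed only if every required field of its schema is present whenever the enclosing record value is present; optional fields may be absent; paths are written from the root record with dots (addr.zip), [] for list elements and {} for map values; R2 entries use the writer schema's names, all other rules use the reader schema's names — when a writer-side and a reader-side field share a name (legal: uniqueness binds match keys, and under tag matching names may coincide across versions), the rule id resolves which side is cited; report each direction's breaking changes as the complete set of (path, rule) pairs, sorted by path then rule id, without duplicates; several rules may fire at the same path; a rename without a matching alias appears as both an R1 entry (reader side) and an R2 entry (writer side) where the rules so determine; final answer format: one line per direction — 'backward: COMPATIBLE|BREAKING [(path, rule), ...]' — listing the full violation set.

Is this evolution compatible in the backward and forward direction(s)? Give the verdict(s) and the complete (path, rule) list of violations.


in Event below, arrows point writer -> reader
backward on Event — v2 reading data written by v1:
  attrs <- attrs (list<bool> -> list<bool>, writer optional)
  signature: no writer-side match
  geo <- geo (Address -> Address, writer required)
  quantity <- quantity (int64 -> int64, writer required)
  seq <- seq (int64 -> int64, writer required)
  writer field balance has no reader counterpart
  geo.signature <- geo.signature (bytes -> bytes, writer required)
  geo.height <- geo.height (float32 -> float32, writer required)
  R1 fires at attrs
  R1 fires at signature
  => 2 violation(s): backward is BREAKING for Event
forward on Event — v1 reading data written by v2:
  attrs <- attrs (list<bool> -> list<bool>, writer optional)
  geo <- geo (Address -> Address, writer required)
  quantity <- quantity (int64 -> int64, writer required)
  seq <- seq (int64 -> int64, writer required)
  balance: no writer-side match
  writer field signature has no reader counterpart
  geo.signature <- geo.signature (bytes -> bytes, writer required)
  geo.height <- geo.height (float32 -> float32, writer required)
  R1 fires at attrs
  R1 fires at balance
  R2 fires at signature
  => 3 violation(s): forward is BREAKING for Event

backward: BREAKING [(attrs, R1), (signature, R1)]; forward: BREAKING [(attrs, R1), (balance, R1), (signature, R2)]


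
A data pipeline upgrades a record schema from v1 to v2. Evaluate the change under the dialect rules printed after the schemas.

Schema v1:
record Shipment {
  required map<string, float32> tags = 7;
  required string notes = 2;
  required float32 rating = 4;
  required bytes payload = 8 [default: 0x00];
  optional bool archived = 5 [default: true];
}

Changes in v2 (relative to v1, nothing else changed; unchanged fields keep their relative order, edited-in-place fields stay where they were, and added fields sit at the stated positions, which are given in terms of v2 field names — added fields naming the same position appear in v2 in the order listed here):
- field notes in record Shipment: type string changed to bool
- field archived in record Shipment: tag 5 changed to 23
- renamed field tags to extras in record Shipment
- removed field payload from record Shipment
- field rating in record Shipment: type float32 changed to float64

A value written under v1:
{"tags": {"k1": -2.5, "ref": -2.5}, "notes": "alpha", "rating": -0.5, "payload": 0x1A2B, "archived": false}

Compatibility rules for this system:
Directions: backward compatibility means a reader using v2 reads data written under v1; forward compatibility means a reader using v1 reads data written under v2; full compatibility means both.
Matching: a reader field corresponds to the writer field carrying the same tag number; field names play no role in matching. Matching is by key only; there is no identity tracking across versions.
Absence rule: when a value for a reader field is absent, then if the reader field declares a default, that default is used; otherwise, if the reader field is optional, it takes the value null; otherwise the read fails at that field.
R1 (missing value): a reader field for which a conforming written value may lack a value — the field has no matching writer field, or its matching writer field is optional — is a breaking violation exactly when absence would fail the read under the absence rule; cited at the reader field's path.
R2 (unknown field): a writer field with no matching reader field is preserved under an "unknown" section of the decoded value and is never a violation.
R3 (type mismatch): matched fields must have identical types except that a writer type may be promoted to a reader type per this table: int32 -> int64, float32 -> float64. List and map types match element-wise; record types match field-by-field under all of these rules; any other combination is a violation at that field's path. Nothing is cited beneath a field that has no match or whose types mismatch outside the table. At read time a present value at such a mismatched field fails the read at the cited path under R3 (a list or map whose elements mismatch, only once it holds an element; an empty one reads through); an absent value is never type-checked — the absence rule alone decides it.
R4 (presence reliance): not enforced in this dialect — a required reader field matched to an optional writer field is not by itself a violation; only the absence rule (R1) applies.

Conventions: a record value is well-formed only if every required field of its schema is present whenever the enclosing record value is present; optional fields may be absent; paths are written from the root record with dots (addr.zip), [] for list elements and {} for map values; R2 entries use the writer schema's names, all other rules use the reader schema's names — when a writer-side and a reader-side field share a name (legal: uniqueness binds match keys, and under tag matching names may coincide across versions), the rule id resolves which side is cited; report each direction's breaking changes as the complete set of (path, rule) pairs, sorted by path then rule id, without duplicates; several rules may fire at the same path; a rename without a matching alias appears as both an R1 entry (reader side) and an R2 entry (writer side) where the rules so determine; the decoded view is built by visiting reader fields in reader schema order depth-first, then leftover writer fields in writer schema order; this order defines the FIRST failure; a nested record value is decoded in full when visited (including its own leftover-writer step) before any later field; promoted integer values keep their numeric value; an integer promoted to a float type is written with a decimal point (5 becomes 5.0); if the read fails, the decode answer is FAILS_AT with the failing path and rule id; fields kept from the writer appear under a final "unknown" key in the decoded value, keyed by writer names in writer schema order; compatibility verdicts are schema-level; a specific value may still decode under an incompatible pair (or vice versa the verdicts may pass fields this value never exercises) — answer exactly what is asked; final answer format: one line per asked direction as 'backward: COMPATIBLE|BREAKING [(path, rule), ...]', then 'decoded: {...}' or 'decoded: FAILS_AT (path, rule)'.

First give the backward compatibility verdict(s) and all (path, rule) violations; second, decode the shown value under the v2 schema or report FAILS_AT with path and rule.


in Shipment below, arrows point writer -> reader
backward pass over Shipment, reader schema v2, writer schema v1:
  extras: paired with writer tags (map<string, float32> -> map<string, float32>; writer required)
  notes: paired with writer notes (string -> bool; writer required)
  rating: paired with writer rating (float32 -> float64; writer required)
  archived: no writer match
  payload (writer side), unknown to reader
  archived (writer side), unknown to reader
  rule R3 violated at notes
  => 1 violation(s): backward is BREAKING for Shipment
decode (reader v2):
  extras := {"k1": -2.5, "ref": -2.5} (from writer tags)
  read fails at notes under R3
  => FAILS_AT (notes, R3)
the other Shipment changes do not affect what is asked:
  field archived in record Shipment: tag 5 changed to 23 -> fires no rule on Shipment, leaving the asked answer as it is
  renamed field tags to extras in record Shipment -> fires no rule on Shipment, leaving the asked answer as it is
  removed field payload from record Shipment -> fires no rule on Shipment, leaving the asked answer as it is
  field rating in record Shipment: type float32 changed to float64 -> matters only for Shipment's forward compatibility — outside the asked direction

backward: BREAKING [(notes, R3)]; decoded: FAILS_AT (notes, R3)


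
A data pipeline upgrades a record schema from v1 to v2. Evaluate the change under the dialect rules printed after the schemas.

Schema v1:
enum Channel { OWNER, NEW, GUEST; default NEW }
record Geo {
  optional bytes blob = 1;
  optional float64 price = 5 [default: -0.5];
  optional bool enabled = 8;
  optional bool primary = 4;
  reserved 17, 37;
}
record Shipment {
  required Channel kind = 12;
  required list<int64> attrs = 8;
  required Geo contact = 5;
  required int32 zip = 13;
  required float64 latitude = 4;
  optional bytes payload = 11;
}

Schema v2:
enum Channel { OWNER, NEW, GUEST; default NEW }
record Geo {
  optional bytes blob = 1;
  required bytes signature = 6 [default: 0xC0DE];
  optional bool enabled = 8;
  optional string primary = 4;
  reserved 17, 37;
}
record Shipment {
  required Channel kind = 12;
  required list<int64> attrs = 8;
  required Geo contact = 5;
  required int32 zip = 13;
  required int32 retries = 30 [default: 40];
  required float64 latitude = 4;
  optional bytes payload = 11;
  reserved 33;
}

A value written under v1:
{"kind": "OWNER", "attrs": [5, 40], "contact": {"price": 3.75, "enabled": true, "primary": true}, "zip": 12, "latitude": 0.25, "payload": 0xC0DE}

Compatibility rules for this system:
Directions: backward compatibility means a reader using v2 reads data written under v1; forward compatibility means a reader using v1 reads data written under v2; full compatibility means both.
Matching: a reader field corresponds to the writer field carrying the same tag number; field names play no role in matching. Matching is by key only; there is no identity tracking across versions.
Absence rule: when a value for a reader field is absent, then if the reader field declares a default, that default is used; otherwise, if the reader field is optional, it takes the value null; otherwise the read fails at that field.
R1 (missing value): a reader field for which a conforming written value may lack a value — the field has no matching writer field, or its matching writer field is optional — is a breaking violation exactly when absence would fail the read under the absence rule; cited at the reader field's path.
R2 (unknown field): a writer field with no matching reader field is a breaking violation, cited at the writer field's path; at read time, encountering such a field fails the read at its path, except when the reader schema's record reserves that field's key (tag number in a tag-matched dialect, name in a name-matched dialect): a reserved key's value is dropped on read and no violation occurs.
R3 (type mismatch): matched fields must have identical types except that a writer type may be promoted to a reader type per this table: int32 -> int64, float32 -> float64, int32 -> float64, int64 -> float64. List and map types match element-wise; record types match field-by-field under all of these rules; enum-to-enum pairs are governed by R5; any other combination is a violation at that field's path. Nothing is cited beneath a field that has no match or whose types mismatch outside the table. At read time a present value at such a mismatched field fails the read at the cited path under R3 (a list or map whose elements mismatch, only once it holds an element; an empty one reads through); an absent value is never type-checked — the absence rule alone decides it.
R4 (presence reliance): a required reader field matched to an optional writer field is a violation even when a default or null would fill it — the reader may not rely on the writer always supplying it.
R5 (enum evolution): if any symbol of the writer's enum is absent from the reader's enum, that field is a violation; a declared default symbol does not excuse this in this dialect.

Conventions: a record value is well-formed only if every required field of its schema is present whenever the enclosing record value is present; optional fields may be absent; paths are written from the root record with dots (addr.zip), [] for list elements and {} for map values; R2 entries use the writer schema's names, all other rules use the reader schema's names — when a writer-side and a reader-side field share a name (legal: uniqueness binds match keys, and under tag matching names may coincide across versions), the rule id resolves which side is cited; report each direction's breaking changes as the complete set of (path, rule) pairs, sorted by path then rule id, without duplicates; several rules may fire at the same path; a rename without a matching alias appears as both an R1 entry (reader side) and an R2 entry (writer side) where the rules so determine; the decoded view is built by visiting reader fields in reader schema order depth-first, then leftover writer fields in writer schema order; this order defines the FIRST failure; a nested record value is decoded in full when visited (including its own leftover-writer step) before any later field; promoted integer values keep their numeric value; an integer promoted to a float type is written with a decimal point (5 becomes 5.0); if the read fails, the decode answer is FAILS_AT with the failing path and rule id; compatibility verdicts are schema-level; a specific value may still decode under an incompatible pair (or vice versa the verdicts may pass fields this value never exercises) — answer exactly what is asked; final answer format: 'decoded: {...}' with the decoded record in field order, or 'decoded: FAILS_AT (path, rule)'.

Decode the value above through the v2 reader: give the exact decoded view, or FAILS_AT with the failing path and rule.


decoded: FAILS_AT (contact.primary, R3)

in Shipment below, arrows point writer -> reader
decode (reader v2):
  kind := "OWNER"
  attrs := [5, 40]
  contact.blob := null (not supplied -> null)
  contact.signature := 0xC0DE (no value, default fills)
  contact.enabled := true
  read fails at contact.primary under R3
  => FAILS_AT (contact.primary, R3)
remaining Shipment differences; none change what is asked:
  added field signature to record Geo: required bytes, tag 6, default 0xC0DE (in v2 it sits immediately before enabled) -> schema-level compatibility only; this Shipment value's decode is unchanged
  removed field price from record Geo -> schema-level compatibility only; this Shipment value's decode is unchanged
  added field retries to record Shipment: required int32, tag 30, default 40 (in v2 it sits immediately before latitude) -> schema-level compatibility only; this Shipment value's decode is unchanged


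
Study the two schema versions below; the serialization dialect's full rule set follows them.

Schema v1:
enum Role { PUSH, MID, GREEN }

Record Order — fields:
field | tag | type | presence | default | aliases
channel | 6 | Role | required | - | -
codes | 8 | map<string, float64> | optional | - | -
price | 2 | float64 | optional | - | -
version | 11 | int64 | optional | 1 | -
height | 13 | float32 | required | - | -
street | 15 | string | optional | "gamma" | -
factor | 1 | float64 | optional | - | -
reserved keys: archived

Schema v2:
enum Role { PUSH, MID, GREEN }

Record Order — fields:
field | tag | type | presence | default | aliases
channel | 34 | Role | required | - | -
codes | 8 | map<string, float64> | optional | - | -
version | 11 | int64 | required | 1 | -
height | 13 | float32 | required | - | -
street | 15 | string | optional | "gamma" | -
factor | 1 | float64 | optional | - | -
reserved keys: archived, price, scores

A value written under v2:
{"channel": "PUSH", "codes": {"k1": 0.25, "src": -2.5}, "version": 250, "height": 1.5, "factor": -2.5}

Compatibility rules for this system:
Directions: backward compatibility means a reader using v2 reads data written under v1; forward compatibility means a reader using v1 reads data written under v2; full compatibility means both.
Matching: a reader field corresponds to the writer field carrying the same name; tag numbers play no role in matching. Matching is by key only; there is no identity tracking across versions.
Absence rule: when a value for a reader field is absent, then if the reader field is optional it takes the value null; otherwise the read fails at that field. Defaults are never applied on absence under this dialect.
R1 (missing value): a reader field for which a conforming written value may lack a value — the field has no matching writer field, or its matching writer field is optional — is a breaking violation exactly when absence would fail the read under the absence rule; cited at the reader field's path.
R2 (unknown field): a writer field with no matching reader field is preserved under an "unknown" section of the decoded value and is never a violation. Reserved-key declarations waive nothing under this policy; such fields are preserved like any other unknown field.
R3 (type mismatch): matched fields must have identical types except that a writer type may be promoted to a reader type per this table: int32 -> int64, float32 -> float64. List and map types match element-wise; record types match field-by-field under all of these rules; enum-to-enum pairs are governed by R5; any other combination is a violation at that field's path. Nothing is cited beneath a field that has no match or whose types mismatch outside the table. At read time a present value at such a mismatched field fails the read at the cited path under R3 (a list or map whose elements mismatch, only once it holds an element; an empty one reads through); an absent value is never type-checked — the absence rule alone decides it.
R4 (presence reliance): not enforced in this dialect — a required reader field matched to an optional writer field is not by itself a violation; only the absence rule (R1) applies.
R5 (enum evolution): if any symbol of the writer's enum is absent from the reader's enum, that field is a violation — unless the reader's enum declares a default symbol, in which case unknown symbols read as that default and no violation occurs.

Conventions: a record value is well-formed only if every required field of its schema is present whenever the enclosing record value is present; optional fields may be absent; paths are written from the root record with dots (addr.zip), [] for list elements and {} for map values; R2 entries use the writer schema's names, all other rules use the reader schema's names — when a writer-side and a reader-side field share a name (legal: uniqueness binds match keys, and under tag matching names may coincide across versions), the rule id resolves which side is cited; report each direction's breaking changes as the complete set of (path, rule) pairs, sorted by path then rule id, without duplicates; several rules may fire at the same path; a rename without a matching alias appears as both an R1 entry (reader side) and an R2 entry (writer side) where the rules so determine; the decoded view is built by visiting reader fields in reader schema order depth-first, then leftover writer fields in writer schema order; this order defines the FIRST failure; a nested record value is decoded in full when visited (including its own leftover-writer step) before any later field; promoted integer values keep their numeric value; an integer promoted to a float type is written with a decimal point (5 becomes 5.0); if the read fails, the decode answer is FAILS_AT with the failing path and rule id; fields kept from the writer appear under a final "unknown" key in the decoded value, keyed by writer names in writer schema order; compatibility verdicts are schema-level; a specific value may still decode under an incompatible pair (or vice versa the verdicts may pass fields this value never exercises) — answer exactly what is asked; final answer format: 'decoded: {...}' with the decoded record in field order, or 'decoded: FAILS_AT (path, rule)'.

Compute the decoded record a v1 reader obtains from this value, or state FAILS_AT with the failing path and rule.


decoded: {"channel": "PUSH", "codes": {"k1": 0.25, "src": -2.5}, "price": null, "version": 250, "height": 1.5, "street": null, "factor": -2.5}

the writer's type comes first in each Order pair
decoding the Order value with the v1 reader:
  channel := "PUSH"
  codes := {"k1": 0.25, "src": -2.5}
  price := null (not supplied -> null)
  version := 250
  height := 1.5
  street := null (not supplied -> null)
  factor := -2.5
  => decoded: {"channel": "PUSH", "codes": {"k1": 0.25, "src": -2.5}, "price": null, "version": 250, "height": 1.5, "street": null, "factor": -2.5}
ruling out the remaining Order differences:
  field channel in record Order: tag 6 changed to 34 -> triggers nothing under the printed rules; the Order answer is the same either way
  field version in record Order: optional changed to required -> schema-level compatibility only; this Order value's decode is unchanged
  removed field price from record Order (its key "price" joins the reserved list) -> triggers nothing under the printed rules; the Order answer is the same either way


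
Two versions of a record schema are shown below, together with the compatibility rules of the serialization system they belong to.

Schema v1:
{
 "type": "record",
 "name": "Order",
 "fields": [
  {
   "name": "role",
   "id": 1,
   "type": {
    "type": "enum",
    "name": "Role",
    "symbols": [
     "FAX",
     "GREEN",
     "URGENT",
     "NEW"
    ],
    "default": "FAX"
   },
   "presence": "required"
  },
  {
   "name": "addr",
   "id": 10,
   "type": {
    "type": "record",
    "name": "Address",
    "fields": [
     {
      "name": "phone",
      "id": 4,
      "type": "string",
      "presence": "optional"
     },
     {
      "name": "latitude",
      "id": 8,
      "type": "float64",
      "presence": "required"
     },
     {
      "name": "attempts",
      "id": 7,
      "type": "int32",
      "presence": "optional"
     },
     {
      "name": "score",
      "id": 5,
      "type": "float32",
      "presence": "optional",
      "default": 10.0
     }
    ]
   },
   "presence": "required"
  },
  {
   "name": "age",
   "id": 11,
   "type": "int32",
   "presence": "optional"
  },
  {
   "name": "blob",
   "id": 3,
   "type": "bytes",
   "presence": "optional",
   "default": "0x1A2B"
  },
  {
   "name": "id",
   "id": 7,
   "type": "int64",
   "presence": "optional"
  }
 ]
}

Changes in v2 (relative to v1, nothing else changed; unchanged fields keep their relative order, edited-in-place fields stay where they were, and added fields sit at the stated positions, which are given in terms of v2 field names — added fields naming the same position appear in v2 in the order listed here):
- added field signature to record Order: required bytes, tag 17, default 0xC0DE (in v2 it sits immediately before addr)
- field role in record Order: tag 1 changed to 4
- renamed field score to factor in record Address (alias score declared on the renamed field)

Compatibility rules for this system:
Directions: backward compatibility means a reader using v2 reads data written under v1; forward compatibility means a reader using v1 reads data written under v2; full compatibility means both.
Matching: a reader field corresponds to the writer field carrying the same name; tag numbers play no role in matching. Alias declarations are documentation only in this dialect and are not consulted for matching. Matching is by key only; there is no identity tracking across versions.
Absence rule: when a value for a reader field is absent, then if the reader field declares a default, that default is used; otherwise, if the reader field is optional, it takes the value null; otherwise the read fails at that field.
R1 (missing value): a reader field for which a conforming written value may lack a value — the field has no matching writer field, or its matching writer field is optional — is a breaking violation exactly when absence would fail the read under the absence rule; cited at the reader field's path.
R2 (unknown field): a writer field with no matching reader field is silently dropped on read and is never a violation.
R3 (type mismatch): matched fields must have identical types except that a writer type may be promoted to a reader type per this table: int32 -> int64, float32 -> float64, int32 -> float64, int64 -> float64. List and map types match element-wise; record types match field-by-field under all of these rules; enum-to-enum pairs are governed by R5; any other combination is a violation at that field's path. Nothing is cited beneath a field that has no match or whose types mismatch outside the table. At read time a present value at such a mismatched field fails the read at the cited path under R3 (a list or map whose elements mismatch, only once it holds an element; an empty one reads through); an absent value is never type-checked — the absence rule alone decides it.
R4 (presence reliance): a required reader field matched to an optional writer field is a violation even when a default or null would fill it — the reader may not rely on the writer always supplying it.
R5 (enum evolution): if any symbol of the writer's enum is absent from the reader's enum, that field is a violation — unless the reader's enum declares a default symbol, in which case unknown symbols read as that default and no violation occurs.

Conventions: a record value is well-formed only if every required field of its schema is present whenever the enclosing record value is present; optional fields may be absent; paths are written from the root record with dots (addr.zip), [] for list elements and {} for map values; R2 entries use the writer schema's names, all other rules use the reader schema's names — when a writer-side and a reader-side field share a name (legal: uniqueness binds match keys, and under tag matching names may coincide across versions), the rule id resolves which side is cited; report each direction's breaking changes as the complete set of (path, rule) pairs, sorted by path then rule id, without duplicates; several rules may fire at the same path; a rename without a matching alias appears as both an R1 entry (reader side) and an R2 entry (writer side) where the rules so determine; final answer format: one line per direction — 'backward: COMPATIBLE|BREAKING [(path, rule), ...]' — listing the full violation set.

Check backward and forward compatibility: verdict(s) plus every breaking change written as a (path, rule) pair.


in Order below, arrows point writer -> reader
backward analysis of Order with v2 as reader and v1 as writer:
  writer required, Role -> Role: reader role maps from writer role
  signature has no writer counterpart
  writer required, Address -> Address: reader addr maps from writer addr
  writer optional, int32 -> int32: reader age maps from writer age
  writer optional, bytes -> bytes: reader blob maps from writer blob
  writer optional, int64 -> int64: reader id maps from writer id
  writer optional, string -> string: reader addr.phone maps from writer addr.phone
  writer required, float64 -> float64: reader addr.latitude maps from writer addr.latitude
  writer optional, int32 -> int32: reader addr.attempts maps from writer addr.attempts
  addr.factor has no writer counterpart
  writer addr.score: unknown to reader
  => backward: COMPATIBLE
forward analysis of Order with v1 as reader and v2 as writer:
  writer required, Role -> Role: reader role maps from writer role
  writer required, Address -> Address: reader addr maps from writer addr
  writer optional, int32 -> int32: reader age maps from writer age
  writer optional, bytes -> bytes: reader blob maps from writer blob
  writer optional, int64 -> int64: reader id maps from writer id
  writer signature: unknown to reader
  writer optional, string -> string: reader addr.phone maps from writer addr.phone
  writer required, float64 -> float64: reader addr.latitude maps from writer addr.latitude
  writer optional, int32 -> int32: reader addr.attempts maps from writer addr.attempts
  addr.score has no writer counterpart
  writer addr.factor: unknown to reader
  => forward: COMPATIBLE

backward: COMPATIBLE []; forward: COMPATIBLE []


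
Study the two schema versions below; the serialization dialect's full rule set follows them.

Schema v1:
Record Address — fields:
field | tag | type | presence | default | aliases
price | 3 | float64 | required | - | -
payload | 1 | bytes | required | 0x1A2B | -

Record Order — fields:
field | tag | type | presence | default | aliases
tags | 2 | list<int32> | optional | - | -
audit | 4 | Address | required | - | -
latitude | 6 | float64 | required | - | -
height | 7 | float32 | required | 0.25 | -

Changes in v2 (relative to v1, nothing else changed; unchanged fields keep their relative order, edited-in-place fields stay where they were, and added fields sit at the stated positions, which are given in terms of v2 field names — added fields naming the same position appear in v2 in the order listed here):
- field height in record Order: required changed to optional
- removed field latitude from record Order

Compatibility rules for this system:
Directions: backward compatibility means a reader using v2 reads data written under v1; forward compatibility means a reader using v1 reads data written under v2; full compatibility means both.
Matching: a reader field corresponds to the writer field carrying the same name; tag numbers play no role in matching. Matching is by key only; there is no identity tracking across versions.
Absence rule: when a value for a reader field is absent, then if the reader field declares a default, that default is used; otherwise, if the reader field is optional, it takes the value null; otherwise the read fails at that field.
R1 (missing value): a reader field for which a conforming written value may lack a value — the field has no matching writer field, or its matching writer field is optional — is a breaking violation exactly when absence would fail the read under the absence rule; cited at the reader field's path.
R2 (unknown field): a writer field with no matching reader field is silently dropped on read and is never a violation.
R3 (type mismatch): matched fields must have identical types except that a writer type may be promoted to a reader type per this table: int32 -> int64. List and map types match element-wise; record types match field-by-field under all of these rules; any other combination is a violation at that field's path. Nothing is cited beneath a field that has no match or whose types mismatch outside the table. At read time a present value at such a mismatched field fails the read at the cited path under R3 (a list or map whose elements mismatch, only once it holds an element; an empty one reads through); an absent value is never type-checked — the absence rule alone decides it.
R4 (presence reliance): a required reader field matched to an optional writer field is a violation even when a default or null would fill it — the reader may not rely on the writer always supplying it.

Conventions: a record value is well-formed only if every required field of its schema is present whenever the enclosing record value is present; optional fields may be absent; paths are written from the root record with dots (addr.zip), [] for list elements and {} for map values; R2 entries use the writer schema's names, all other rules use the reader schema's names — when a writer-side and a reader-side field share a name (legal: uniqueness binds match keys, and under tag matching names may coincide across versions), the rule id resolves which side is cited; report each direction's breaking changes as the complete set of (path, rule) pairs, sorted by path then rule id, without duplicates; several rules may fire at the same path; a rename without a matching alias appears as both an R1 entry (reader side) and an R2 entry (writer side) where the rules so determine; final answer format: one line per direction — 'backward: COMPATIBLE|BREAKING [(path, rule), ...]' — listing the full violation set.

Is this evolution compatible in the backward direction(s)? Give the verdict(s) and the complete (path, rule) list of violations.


the writer's type comes first in each Order pair
backward analysis of Order with v2 as reader and v1 as writer:
  tags <- tags (list<int32> -> list<int32>, writer optional)
  audit <- audit (Address -> Address, writer required)
  height <- height (float32 -> float32, writer required)
  writer field latitude has no reader counterpart
  audit.price <- audit.price (float64 -> float64, writer required)
  audit.payload <- audit.payload (bytes -> bytes, writer required)
  => no violations; backward on Order: COMPATIBLE
the other Order changes do not affect what is asked:
  field height in record Order: required changed to optional -> matters only for Order's forward compatibility — outside the asked direction
  removed field latitude from record Order -> matters only for Order's forward compatibility — outside the asked direction

backward: COMPATIBLE []


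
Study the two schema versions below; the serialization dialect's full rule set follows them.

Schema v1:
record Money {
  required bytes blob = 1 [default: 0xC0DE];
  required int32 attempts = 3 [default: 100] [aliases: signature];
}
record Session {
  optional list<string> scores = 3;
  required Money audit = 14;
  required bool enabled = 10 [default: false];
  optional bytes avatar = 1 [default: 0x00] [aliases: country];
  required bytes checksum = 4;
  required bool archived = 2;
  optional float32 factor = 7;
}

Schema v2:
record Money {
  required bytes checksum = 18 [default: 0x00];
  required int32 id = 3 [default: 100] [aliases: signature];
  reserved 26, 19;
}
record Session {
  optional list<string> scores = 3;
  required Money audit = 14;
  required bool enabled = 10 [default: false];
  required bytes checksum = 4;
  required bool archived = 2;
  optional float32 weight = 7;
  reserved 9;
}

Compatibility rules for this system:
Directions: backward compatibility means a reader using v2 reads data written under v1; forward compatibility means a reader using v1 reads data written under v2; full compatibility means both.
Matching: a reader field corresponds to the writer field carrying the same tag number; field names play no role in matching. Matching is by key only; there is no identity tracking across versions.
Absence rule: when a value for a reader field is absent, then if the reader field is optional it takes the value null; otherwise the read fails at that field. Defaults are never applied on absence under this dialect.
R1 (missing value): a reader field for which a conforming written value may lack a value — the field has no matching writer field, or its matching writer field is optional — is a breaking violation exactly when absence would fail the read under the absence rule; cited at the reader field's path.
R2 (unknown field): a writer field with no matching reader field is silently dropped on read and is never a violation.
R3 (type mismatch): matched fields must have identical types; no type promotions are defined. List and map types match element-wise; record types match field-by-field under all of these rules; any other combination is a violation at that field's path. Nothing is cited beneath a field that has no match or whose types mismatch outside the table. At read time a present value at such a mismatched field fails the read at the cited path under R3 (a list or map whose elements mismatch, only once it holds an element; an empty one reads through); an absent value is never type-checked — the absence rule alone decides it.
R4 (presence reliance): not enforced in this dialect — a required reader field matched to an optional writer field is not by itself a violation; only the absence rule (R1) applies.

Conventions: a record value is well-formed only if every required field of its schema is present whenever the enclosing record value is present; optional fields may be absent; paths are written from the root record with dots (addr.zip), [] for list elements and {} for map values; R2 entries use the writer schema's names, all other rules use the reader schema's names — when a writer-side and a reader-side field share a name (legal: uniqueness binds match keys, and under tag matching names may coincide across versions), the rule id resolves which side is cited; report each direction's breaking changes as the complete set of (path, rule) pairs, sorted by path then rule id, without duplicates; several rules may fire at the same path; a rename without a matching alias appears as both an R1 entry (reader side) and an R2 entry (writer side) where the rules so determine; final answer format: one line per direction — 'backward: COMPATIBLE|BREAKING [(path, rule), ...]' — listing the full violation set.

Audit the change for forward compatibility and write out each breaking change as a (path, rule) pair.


arrows below run writer -> reader for Session
forward for Session (reader v1, writer v2):
  list<string> -> list<string>, writer optional: scores aligns to scores
  Money -> Money, writer required: audit aligns to audit
  bool -> bool, writer required: enabled aligns to enabled
  no writer field matches reader avatar
  bytes -> bytes, writer required: checksum aligns to checksum
  bool -> bool, writer required: archived aligns to archived
  float32 -> float32, writer optional: factor aligns to weight
  no writer field matches reader audit.blob
  int32 -> int32, writer required: audit.attempts aligns to audit.id
  writer audit.checksum: unknown to reader
  rule R1 violated at audit.blob
  => forward verdict for Session: BREAKING, 1 violation(s)
ruling out the remaining Session differences:
  renamed field attempts to id in record Money -> no rule fires on it in Session's dialect; the asked verdict holds
  added field checksum to record Money: required bytes, tag 18, default 0x00 (in v2 it sits immediately before id) -> its effect on Session is confined to the backward direction, not asked
  removed field avatar from record Session -> no rule fires on it in Session's dialect; the asked verdict holds
  renamed field factor to weight in record Session -> no rule fires on it in Session's dialect; the asked verdict holds

forward: BREAKING [(audit.blob, R1)]
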